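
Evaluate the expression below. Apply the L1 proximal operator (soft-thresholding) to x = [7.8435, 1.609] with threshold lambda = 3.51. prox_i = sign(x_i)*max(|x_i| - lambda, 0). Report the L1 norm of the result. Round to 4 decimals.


Soft-thresholding with lambda = 3.51:
prox(7.8435) = sign(7.8435)*max(|7.8435| - 3.51, 0) = 4.3335
prox(1.609) = sign(1.609)*max(|1.609| - 3.51, 0) = 0.0
prox(x) = [4.3335, 0.0]
||prox(x)||_1 = 4.3335 + 0.0 = 4.3335


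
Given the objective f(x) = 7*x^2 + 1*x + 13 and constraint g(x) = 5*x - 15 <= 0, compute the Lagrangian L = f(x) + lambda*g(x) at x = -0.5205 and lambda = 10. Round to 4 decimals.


Step 1: Evaluate f(x).
f(-0.5205) = 7*(-0.5205)^2 + 1*(-0.5205) + 13 = 14.3759
Step 2: Evaluate g(x).
g(-0.5205) = 5*-0.5205 - 15 = -17.6025
Step 3: Compute Lagrangian.
L = 14.3759 + 10*-17.6025 = -161.6491


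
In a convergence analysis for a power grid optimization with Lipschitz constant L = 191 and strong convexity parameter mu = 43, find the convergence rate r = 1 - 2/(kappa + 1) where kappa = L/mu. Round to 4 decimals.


Step 1: Compute the condition number.
kappa = L/mu = 191/43 = 4.4419
Step 2: Compute the convergence rate.
r = 1 - 2/(kappa + 1) = 1 - 2*mu/(L + mu) = (L - mu)/(L + mu) = 148/234 = 0.6325


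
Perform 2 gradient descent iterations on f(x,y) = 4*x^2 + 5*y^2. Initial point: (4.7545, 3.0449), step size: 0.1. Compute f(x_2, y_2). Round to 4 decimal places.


Gradient descent on f(x,y) = 4*x^2 + 5*y^2.
Starting point: (4.7545, 3.0449), alpha = 0.1
Step 1: grad_x = 2*4*4.7545 = 38.036, grad_y = 2*5*3.0449 = 30.449
  x_1 = 4.7545 - 0.1*38.036 = 0.9509
  y_1 = 3.0449 - 0.1*30.449 = 0.0
Step 2: grad_x = 2*4*0.9509 = 7.6072, grad_y = 2*5*0.0 = 0.0
  x_2 = 0.9509 - 0.1*7.6072 = 0.1902
  y_2 = 0.0 - 0.1*0.0 = 0.0
f(0.1902, 0.0) = 4*0.1902^2 + 5*0.0^2 = 0.1447


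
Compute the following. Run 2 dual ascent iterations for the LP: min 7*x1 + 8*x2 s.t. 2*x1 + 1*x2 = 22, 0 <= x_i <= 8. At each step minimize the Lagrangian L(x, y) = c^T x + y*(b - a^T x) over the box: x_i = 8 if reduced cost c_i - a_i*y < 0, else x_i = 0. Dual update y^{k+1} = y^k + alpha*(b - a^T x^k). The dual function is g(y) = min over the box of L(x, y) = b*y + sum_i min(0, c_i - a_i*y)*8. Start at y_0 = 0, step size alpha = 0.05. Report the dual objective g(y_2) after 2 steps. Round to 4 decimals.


Dual ascent for LP: min 7*x1 + 8*x2, 2*x1 + 1*x2 = 22, 0 <= x_i <= 8
Step 1: y^k = 0.0, reduced costs: (7.0, 8.0)
  x^k = (0.0, 0.0), subgradient = b - a^T x = 22.0
  y^{k+1} = 0.0 + 0.05*22.0 = 1.1
Step 2: y^k = 1.1, reduced costs: (4.8, 6.9)
  x^k = (0.0, 0.0), subgradient = b - a^T x = 22.0
  y^{k+1} = 1.1 + 0.05*22.0 = 2.2
Dual objective at y_2 = 2.2: reduced costs (2.6, 5.8), box minimizer x = (0.0, 0.0)
g(y_2) = b*y + (c1 - a1*y)*x1 + (c2 - a2*y)*x2 = 22*2.2 + 2.6*0.0 + 5.8*0.0 = 48.4 + 0.0 + 0.0 = 48.4


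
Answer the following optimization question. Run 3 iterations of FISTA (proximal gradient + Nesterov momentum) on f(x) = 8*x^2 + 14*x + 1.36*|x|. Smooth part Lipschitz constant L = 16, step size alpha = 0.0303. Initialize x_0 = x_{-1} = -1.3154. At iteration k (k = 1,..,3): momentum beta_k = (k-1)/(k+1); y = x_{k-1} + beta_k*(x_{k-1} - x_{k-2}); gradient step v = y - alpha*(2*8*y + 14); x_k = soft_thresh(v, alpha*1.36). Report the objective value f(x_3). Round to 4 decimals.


FISTA on f(x) = 8*x^2 + 14*x + 1.36*|x|
L = 16, alpha = 0.0303
Iteration 1: beta = 0.0, y = -1.3154 + 0.0*(-1.3154 + 1.3154) = -1.3154
  grad(y) = -7.0464, v = y - alpha*grad = -1.1019
  prox(v) = soft_thresh(-1.1019, 0.0412) = -1.0607
Iteration 2: beta = 0.3333, y = -1.0607 + 0.3333*(-1.0607 + 1.3154) = -0.9758
  grad(y) = -1.6125, v = y - alpha*grad = -0.9269
  prox(v) = soft_thresh(-0.9269, 0.0412) = -0.8857
Iteration 3: beta = 0.5, y = -0.8857 + 0.5*(-0.8857 + 1.0607) = -0.7982
  grad(y) = 1.2283, v = y - alpha*grad = -0.8354
  prox(v) = soft_thresh(-0.8354, 0.0412) = -0.7942
f(x_3) = 8*(-0.7942)^2 + 14*(-0.7942) + 1.36*|-0.7942| = -4.9927


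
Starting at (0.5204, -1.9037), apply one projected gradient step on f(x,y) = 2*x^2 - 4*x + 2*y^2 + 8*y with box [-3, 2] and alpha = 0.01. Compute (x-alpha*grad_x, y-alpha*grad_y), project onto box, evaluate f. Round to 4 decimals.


Step 1: Compute gradient at (0.5204, -1.9037).
grad_x = 2*2*0.5204 - 4 = -1.9184
grad_y = 2*2*-1.9037 + 8 = 0.3852
Step 2: Gradient step.
x_raw = 0.5204 - 0.01*-1.9184 = 0.5396
y_raw = -1.9037 - 0.01*0.3852 = -1.9076
Step 3: Project onto [-3, 2].
x_proj = clip(0.5396) = 0.5396
y_proj = clip(-1.9076) = -1.9076
Step 4: Evaluate f.
f(0.5396, -1.9076) = -9.5589


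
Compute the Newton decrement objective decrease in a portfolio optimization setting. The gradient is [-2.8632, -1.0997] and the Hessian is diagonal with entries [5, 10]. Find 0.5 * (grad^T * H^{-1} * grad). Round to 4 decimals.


Step 1: H is diagonal, so H^(-1) * g = [-0.5726, -0.11].
Step 2: g^T H^(-1) g = sum_i g_i^2 / H_ii
  = (-2.8632)^2/5 + (-1.0997)^2/10
  = 1.6396 + 0.1209 = 1.7605
Step 3: Objective decrease = 0.5 * g^T H^(-1) g = 0.8803


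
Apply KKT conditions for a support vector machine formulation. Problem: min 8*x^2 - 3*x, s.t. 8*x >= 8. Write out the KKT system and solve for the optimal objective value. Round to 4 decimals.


Step 1: Try lambda = 0 (constraint inactive).
x_unc = 3/(2*8) = 0.1875
Check: 8*0.1875 = 1.5 < 8 -- violated!
Step 2: Constraint must be active: 8*x = 8
x* = 8/8 = 1.0
lambda = (2*8*1.0 - 3)/8 = 1.625
Step 3: Compute optimal value.
f(x*) = 8*1.0^2 - 3*1.0 = 5.0


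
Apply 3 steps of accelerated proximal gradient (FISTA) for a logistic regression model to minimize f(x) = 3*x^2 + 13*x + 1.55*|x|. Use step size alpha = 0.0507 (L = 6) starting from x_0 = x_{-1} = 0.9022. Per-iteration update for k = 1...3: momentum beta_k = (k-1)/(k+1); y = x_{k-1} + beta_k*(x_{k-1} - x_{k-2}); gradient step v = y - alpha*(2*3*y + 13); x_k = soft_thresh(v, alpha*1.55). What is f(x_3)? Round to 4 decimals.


FISTA on f(x) = 3*x^2 + 13*x + 1.55*|x|
L = 6, alpha = 0.0507
Iteration 1: beta = 0.0, y = 0.9022 + 0.0*(0.9022 - 0.9022) = 0.9022
  grad(y) = 18.4132, v = y - alpha*grad = -0.0313
  prox(v) = soft_thresh(-0.0313, 0.0786) = 0.0
Iteration 2: beta = 0.3333, y = 0.0 + 0.3333*(0.0 - 0.9022) = -0.3007
  grad(y) = 11.1956, v = y - alpha*grad = -0.8684
  prox(v) = soft_thresh(-0.8684, 0.0786) = -0.7898
Iteration 3: beta = 0.5, y = -0.7898 + 0.5*(-0.7898 - 0.0) = -1.1846
  grad(y) = 5.8921, v = y - alpha*grad = -1.4834
  prox(v) = soft_thresh(-1.4834, 0.0786) = -1.4048
f(x_3) = 3*(-1.4048)^2 + 13*(-1.4048) + 1.55*|-1.4048| = -10.1645


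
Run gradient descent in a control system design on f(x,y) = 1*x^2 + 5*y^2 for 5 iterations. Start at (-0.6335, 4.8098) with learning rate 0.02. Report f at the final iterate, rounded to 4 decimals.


Gradient descent on f(x,y) = 1*x^2 + 5*y^2.
Starting point: (-0.6335, 4.8098), alpha = 0.02
Step 1: grad_x = 2*1*-0.6335 = -1.267, grad_y = 2*5*4.8098 = 48.098
  x_1 = -0.6335 - 0.02*-1.267 = -0.6082
  y_1 = 4.8098 - 0.02*48.098 = 3.8478
Step 2: grad_x = 2*1*-0.6082 = -1.2163, grad_y = 2*5*3.8478 = 38.4784
  x_2 = -0.6082 - 0.02*-1.2163 = -0.5838
  y_2 = 3.8478 - 0.02*38.4784 = 3.0783
Step 3: grad_x = 2*1*-0.5838 = -1.1677, grad_y = 2*5*3.0783 = 30.7827
  x_3 = -0.5838 - 0.02*-1.1677 = -0.5605
  y_3 = 3.0783 - 0.02*30.7827 = 2.4626
Step 4: grad_x = 2*1*-0.5605 = -1.121, grad_y = 2*5*2.4626 = 24.6262
  x_4 = -0.5605 - 0.02*-1.121 = -0.5381
  y_4 = 2.4626 - 0.02*24.6262 = 1.9701
Step 5: grad_x = 2*1*-0.5381 = -1.0761, grad_y = 2*5*1.9701 = 19.7009
  x_5 = -0.5381 - 0.02*-1.0761 = -0.5165
  y_5 = 1.9701 - 0.02*19.7009 = 1.5761
f(-0.5165, 1.5761) = 1*(-0.5165)^2 + 5*1.5761^2 = 12.6869


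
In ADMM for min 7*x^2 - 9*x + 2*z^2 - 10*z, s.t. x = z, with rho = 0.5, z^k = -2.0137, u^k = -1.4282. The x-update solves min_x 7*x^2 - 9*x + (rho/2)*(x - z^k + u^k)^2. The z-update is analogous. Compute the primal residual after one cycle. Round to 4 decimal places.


ADMM iteration with rho = 0.5, z^k = -2.0137, u^k = -1.4282
Step 1: x-update.
Minimize 7*x^2 - 9*x + (0.5/2)*(x + 2.0137 - 1.4282)^2
FOC: (2*7 + 0.5)*x = 9 + 0.5*(-2.0137 + 1.4282)
x^{k+1} = 0.6005
Step 2: z-update.
Minimize 2*z^2 - 10*z + (0.5/2)*(0.6005 - z - 1.4282)^2
FOC: (2*2 + 0.5)*z = 10 + 0.5*(0.6005 - 1.4282)
z^{k+1} = 2.1303
Step 3: u-update.
u^{k+1} = -1.4282 + 0.6005 - 2.1303 = -2.958
Step 4: Primal residual = |0.6005 - 2.1303| = 1.5298


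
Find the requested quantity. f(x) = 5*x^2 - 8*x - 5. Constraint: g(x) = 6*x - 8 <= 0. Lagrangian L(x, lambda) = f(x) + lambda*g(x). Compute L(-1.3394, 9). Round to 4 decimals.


Step 1: Evaluate f(x).
f(-1.3394) = 5*(-1.3394)^2 - 8*(-1.3394) - 5 = 14.6852
Step 2: Evaluate g(x).
g(-1.3394) = 6*-1.3394 - 8 = -16.0364
Step 3: Compute Lagrangian.
L = 14.6852 + 9*-16.0364 = -129.6424


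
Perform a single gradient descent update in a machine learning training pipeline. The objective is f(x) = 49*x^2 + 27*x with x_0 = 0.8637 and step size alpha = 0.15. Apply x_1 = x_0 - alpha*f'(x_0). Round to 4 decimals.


We compute the gradient at x_0 and apply the update.
f'(x) = 98*x + 27
f'(0.8637) = 98*0.8637 + 27 = 111.6426
x_1 = 0.8637 - 0.15*111.6426 = -15.8827


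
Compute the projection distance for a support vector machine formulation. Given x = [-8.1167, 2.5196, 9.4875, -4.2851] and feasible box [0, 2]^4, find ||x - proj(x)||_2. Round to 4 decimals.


Project each component onto [0, 2].
clip(-8.1167) = 0.0, clip(2.5196) = 2.0, clip(9.4875) = 2.0, clip(-4.2851) = 0.0
Projection = [0.0, 2.0, 2.0, 0.0]
Squared diffs: [65.8808, 0.27, 56.0627, 18.3621]
Distance = sqrt(140.5756) = 11.8565


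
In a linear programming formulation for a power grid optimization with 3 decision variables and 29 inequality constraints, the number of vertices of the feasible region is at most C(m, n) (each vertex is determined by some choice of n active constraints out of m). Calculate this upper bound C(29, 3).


Each vertex corresponds to some choice of n active constraints out of m, so the number of vertices is at most C(m, n) = m! / (n!(m-n)!).
m = 29, n = 3
Numerator: 29 * 28 * 27
Denominator: 3! = 6
C(29, 3) = 3654


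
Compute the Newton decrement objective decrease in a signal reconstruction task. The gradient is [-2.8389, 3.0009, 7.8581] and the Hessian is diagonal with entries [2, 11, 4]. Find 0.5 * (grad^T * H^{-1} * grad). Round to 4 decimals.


Step 1: H is diagonal, so H^(-1) * g = [-1.4195, 0.2728, 1.9645].
Step 2: g^T H^(-1) g = sum_i g_i^2 / H_ii
  = (-2.8389)^2/2 + (3.0009)^2/11 + (7.8581)^2/4
  = 4.0297 + 0.8187 + 15.4374 = 20.2858
Step 3: Objective decrease = 0.5 * g^T H^(-1) g = 10.1429


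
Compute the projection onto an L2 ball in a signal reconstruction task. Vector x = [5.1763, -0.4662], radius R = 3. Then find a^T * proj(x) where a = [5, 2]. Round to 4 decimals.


Step 1: Compute ||x|| (intermediates to 6 decimals).
||x|| = sqrt(5.1763^2 + (-0.4662)^2) = 5.197252
Step 2: Project.
Since ||x|| > R, scale = R/||x|| = 3/5.197252 = 0.577228, proj(x) = scale * x
proj(x) = [2.987905, -0.269104]
Step 3: Dot product.
a^T * proj(x) = 5*2.987905 + 2*(-0.269104) = 14.4013


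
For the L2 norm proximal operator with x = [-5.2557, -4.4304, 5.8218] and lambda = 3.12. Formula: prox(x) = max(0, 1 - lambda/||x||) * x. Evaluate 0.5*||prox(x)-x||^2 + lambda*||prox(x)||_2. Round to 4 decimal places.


Step 1: Compute ||x||.
||x|| = 9.008
Step 2: Compute scaling factor.
scale = max(0, 1 - 3.12/9.008) = 0.6536
Step 3: prox(x) = [-3.4353, -2.8959, 3.8054]
||prox(x)|| = 5.888
Step 4: Proximal objective.
0.5*||prox-x||^2 = 4.8672
lambda*||prox|| = 18.3706
Total = 23.2378


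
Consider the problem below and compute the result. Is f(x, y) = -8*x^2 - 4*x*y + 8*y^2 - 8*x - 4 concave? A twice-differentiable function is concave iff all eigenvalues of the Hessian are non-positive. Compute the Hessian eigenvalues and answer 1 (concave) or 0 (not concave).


The Hessian of f(x,y) = -8*x^2 - 4*x*y + 8*y^2 - 8*x - 4 is:
H = [[-16, -4], [-4, 16]]
Trace = -16 + 16 = 0
Determinant = -16*16 - (-4)^2 = -272
Discriminant = (0)^2 - 4*-272 = 1088.0
Eigenvalues: lambda_1 = -16.4924, lambda_2 = 16.4924
The function is not concave.

0


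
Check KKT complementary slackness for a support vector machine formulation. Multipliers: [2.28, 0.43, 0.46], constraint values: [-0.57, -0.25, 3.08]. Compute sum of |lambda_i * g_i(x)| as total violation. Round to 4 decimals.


KKT complementary slackness check:
lambda_1 * g_1 = 2.28 * -0.57 = -1.2996
lambda_2 * g_2 = 0.43 * -0.25 = -0.1075
lambda_3 * g_3 = 0.46 * 3.08 = 1.4168
Total violation = 1.2996 + 0.1075 + 1.4168 = 2.8239


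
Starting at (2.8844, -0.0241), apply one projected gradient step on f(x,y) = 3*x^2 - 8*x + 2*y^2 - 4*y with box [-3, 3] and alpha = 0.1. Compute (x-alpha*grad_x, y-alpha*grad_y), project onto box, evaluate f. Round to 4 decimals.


Step 1: Compute gradient at (2.8844, -0.0241).
grad_x = 2*3*2.8844 - 8 = 9.3064
grad_y = 2*2*-0.0241 - 4 = -4.0964
Step 2: Gradient step.
x_raw = 2.8844 - 0.1*9.3064 = 1.9538
y_raw = -0.0241 - 0.1*-4.0964 = 0.3855
Step 3: Project onto [-3, 3].
x_proj = clip(1.9538) = 1.9538
y_proj = clip(0.3855) = 0.3855
Step 4: Evaluate f.
f(1.9538, 0.3855) = -5.4234


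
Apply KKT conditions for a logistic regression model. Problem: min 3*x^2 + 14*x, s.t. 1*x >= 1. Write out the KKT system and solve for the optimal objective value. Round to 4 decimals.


Step 1: Try lambda = 0 (constraint inactive).
x_unc = -14/(2*3) = -2.3333
Check: 1*-2.3333 = -2.3333 < 1 -- violated!
Step 2: Constraint must be active: 1*x = 1
x* = 1/1 = 1.0
lambda = (2*3*1.0 + 14)/1 = 20.0
Step 3: Compute optimal value.
f(x*) = 3*1.0^2 + 14*1.0 = 17.0


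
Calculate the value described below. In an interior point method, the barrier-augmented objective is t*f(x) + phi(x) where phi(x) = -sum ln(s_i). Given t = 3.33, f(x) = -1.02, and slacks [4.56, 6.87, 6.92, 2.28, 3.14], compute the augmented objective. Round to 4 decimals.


Step 1: Compute log-barrier.
ln values: [1.5173, 1.9272, 1.9344, 0.8242, 1.1442]
phi = -(1.5173 + 1.9272 + 1.9344 + 0.8242 + 1.1442) = -7.3473
Step 2: Compute augmented objective.
t*f(x) = 3.33*-1.02 = -3.3966
Total = -3.3966 - 7.3473 = -10.7439


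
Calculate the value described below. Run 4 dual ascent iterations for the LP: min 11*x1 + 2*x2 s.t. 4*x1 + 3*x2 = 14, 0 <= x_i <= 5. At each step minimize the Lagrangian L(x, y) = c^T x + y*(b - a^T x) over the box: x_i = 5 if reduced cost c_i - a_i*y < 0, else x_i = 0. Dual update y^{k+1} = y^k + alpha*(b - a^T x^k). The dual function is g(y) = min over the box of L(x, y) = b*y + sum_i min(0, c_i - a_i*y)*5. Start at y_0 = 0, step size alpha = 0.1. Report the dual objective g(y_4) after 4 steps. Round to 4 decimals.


Dual ascent for LP: min 11*x1 + 2*x2, 4*x1 + 3*x2 = 14, 0 <= x_i <= 5
Step 1: y^k = 0.0, reduced costs: (11.0, 2.0)
  x^k = (0.0, 0.0), subgradient = b - a^T x = 14.0
  y^{k+1} = 0.0 + 0.1*14.0 = 1.4
Step 2: y^k = 1.4, reduced costs: (5.4, -2.2)
  x^k = (0.0, 5.0), subgradient = b - a^T x = -1.0
  y^{k+1} = 1.4 + 0.1*-1.0 = 1.3
Step 3: y^k = 1.3, reduced costs: (5.8, -1.9)
  x^k = (0.0, 5.0), subgradient = b - a^T x = -1.0
  y^{k+1} = 1.3 + 0.1*-1.0 = 1.2
Step 4: y^k = 1.2, reduced costs: (6.2, -1.6)
  x^k = (0.0, 5.0), subgradient = b - a^T x = -1.0
  y^{k+1} = 1.2 + 0.1*-1.0 = 1.1
Dual objective at y_4 = 1.1: reduced costs (6.6, -1.3), box minimizer x = (0.0, 5.0)
g(y_4) = b*y + (c1 - a1*y)*x1 + (c2 - a2*y)*x2 = 14*1.1 + 6.6*0.0 + (-1.3)*5.0 = 15.4 + 0.0 - 6.5 = 8.9


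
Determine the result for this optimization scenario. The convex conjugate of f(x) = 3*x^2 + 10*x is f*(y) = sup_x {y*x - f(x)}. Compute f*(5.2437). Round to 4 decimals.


f*(y) = sup_x {y*x - a*x^2 - b*x} = sup_x {(y-b)*x - a*x^2}
FOC: (y - b) - 2a*x = 0 => x* = (y - b)/(2a)
x* = (5.2437 - 10)/(2*3) = -0.7927
f*(5.2437) = (y-b)^2/(4a) = (5.2437 - 10)^2/(4*3)
= 22.6224/12 = 1.8852


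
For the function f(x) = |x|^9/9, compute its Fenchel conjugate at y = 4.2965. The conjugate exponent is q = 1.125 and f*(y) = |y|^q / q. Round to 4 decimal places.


The conjugate exponent q satisfies 1/p + 1/q = 1.
p = 9, so q = 9/(9 - 1) = 1.125
|y|^q = 4.2965^1.125 = 5.1553
f*(4.2965) = 5.1553 / 1.125 = 4.5825


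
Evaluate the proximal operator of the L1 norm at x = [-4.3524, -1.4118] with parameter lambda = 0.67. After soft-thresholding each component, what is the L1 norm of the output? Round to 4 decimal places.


Soft-thresholding with lambda = 0.67:
prox(-4.3524) = sign(-4.3524)*max(|-4.3524| - 0.67, 0) = -3.6824
prox(-1.4118) = sign(-1.4118)*max(|-1.4118| - 0.67, 0) = -0.7418
prox(x) = [-3.6824, -0.7418]
||prox(x)||_1 = 3.6824 + 0.7418 = 4.4242


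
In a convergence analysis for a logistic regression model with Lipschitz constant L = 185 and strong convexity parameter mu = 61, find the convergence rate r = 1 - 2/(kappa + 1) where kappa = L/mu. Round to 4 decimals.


Step 1: Compute the condition number.
kappa = L/mu = 185/61 = 3.0328
Step 2: Compute the convergence rate.
r = 1 - 2/(kappa + 1) = 1 - 2*mu/(L + mu) = (L - mu)/(L + mu) = 124/246 = 0.5041


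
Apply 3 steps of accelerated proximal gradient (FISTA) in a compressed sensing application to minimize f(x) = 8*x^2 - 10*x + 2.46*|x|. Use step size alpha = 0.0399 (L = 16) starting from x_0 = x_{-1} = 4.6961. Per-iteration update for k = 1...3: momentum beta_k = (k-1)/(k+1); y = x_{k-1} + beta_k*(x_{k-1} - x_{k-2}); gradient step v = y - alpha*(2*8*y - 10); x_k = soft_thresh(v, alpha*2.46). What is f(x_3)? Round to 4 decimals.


FISTA on f(x) = 8*x^2 - 10*x + 2.46*|x|
L = 16, alpha = 0.0399
Iteration 1: beta = 0.0, y = 4.6961 + 0.0*(4.6961 - 4.6961) = 4.6961
  grad(y) = 65.1376, v = y - alpha*grad = 2.0971
  prox(v) = soft_thresh(2.0971, 0.0982) = 1.999
Iteration 2: beta = 0.3333, y = 1.999 + 0.3333*(1.999 - 4.6961) = 1.0999
  grad(y) = 7.5985, v = y - alpha*grad = 0.7967
  prox(v) = soft_thresh(0.7967, 0.0982) = 0.6986
Iteration 3: beta = 0.5, y = 0.6986 + 0.5*(0.6986 - 1.999) = 0.0484
  grad(y) = -9.2259, v = y - alpha*grad = 0.4165
  prox(v) = soft_thresh(0.4165, 0.0982) = 0.3183
f(x_3) = 8*0.3183^2 - 10*0.3183 + 2.46*|0.3183| = -1.5896


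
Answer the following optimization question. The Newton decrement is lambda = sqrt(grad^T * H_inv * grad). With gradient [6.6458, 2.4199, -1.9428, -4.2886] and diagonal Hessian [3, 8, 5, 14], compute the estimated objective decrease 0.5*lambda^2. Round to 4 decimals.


Step 1: H is diagonal, so H^(-1) * g = [2.2153, 0.3025, -0.3886, -0.3063].
Step 2: g^T H^(-1) g = sum_i g_i^2 / H_ii
  = (6.6458)^2/3 + (2.4199)^2/8 + (-1.9428)^2/5 + (-4.2886)^2/14
  = 14.7222 + 0.732 + 0.7549 + 1.3137 = 17.5228
Step 3: Objective decrease = 0.5 * g^T H^(-1) g = 8.7614


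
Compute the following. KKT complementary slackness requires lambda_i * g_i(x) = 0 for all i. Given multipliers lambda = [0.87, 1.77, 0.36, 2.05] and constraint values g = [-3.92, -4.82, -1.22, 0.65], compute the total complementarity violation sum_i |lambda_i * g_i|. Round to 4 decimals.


KKT complementary slackness check:
lambda_1 * g_1 = 0.87 * -3.92 = -3.4104
lambda_2 * g_2 = 1.77 * -4.82 = -8.5314
lambda_3 * g_3 = 0.36 * -1.22 = -0.4392
lambda_4 * g_4 = 2.05 * 0.65 = 1.3325
Total violation = 3.4104 + 8.5314 + 0.4392 + 1.3325 = 13.7135


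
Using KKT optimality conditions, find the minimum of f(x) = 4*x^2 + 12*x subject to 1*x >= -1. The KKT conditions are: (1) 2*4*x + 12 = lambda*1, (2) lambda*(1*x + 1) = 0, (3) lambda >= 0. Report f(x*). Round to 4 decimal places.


Step 1: Try lambda = 0 (constraint inactive).
x_unc = -12/(2*4) = -1.5
Check: 1*-1.5 = -1.5 < -1 -- violated!
Step 2: Constraint must be active: 1*x = -1
x* = -1/1 = -1.0
lambda = (2*4*(-1.0) + 12)/1 = 4.0
Step 3: Compute optimal value.
f(x*) = 4*(-1.0)^2 + 12*(-1.0) = -8.0


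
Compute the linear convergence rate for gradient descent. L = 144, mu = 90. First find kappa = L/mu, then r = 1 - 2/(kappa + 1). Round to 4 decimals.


Step 1: Compute the condition number.
kappa = L/mu = 144/90 = 1.6
Step 2: Compute the convergence rate.
r = 1 - 2/(kappa + 1) = 1 - 2*mu/(L + mu) = (L - mu)/(L + mu) = 54/234 = 0.2308


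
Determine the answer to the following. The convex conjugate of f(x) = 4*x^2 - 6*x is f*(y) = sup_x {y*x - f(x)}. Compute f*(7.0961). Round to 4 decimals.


f*(y) = sup_x {y*x - a*x^2 - b*x} = sup_x {(y-b)*x - a*x^2}
FOC: (y - b) - 2a*x = 0 => x* = (y - b)/(2a)
x* = (7.0961 + 6)/(2*4) = 1.637
f*(7.0961) = (y-b)^2/(4a) = (7.0961 + 6)^2/(4*4)
= 171.5078/16 = 10.7192


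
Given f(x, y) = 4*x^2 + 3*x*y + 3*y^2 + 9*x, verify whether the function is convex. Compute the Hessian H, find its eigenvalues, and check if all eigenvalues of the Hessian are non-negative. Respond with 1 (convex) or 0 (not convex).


The Hessian of f(x,y) = 4*x^2 + 3*x*y + 3*y^2 + 9*x is:
H = [[8, 3], [3, 6]]
Trace = 8 + 6 = 14
Determinant = 8*6 - (3)^2 = 39
Discriminant = (14)^2 - 4*39 = 40.0
Eigenvalues: lambda_1 = 3.8377, lambda_2 = 10.1623
The function is convex.

1


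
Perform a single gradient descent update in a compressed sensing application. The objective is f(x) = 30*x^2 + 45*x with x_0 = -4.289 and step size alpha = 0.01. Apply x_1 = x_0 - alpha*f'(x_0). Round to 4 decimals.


We compute the gradient at x_0 and apply the update.
f'(x) = 60*x + 45
f'(-4.289) = 60*-4.289 + 45 = -212.34
x_1 = -4.289 - 0.01*-212.34 = -2.1656


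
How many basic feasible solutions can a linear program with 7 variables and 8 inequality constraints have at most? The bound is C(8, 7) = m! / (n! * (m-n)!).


Each vertex corresponds to some choice of n active constraints out of m, so the number of vertices is at most C(m, n) = m! / (n!(m-n)!).
m = 8, n = 7
Numerator: 8 * 7 * 6 * 5 * 4 * 3 * 2
Denominator: 7! = 5040
C(8, 7) = 8


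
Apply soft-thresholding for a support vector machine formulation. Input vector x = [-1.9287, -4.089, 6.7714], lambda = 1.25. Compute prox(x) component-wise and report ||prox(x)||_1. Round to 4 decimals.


Soft-thresholding with lambda = 1.25:
prox(-1.9287) = sign(-1.9287)*max(|-1.9287| - 1.25, 0) = -0.6787
prox(-4.089) = sign(-4.089)*max(|-4.089| - 1.25, 0) = -2.839
prox(6.7714) = sign(6.7714)*max(|6.7714| - 1.25, 0) = 5.5214
prox(x) = [-0.6787, -2.839, 5.5214]
||prox(x)||_1 = 0.6787 + 2.839 + 5.5214 = 9.0391


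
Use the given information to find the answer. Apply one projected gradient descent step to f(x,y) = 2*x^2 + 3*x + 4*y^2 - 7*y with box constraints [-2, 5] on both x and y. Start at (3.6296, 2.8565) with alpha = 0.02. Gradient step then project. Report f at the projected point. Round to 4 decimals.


Step 1: Compute gradient at (3.6296, 2.8565).
grad_x = 2*2*3.6296 + 3 = 17.5184
grad_y = 2*4*2.8565 - 7 = 15.852
Step 2: Gradient step.
x_raw = 3.6296 - 0.02*17.5184 = 3.2792
y_raw = 2.8565 - 0.02*15.852 = 2.5395
Step 3: Project onto [-2, 5].
x_proj = clip(3.2792) = 3.2792
y_proj = clip(2.5395) = 2.5395
Step 4: Evaluate f.
f(3.2792, 2.5395) = 39.3636


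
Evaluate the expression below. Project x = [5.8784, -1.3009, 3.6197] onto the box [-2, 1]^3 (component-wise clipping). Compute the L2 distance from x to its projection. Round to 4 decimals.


Project each component onto [-2, 1].
clip(5.8784) = 1.0, clip(-1.3009) = -1.3009, clip(3.6197) = 1.0
Projection = [1.0, -1.3009, 1.0]
Squared diffs: [23.7988, 0.0, 6.8628]
Distance = sqrt(30.6616) = 5.5373


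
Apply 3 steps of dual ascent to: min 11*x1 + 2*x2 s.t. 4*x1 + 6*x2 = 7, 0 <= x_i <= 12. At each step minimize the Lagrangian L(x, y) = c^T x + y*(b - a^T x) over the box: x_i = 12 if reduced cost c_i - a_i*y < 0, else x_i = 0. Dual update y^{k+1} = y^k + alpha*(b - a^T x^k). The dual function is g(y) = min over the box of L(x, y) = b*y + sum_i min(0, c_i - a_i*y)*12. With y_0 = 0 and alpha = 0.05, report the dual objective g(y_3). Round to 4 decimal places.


Dual ascent for LP: min 11*x1 + 2*x2, 4*x1 + 6*x2 = 7, 0 <= x_i <= 12
Step 1: y^k = 0.0, reduced costs: (11.0, 2.0)
  x^k = (0.0, 0.0), subgradient = b - a^T x = 7.0
  y^{k+1} = 0.0 + 0.05*7.0 = 0.35
Step 2: y^k = 0.35, reduced costs: (9.6, -0.1)
  x^k = (0.0, 12.0), subgradient = b - a^T x = -65.0
  y^{k+1} = 0.35 + 0.05*-65.0 = -2.9
Step 3: y^k = -2.9, reduced costs: (22.6, 19.4)
  x^k = (0.0, 0.0), subgradient = b - a^T x = 7.0
  y^{k+1} = -2.9 + 0.05*7.0 = -2.55
Dual objective at y_3 = -2.55: reduced costs (21.2, 17.3), box minimizer x = (0.0, 0.0)
g(y_3) = b*y + (c1 - a1*y)*x1 + (c2 - a2*y)*x2 = 7*(-2.55) + 21.2*0.0 + 17.3*0.0 = -17.85 + 0.0 + 0.0 = -17.85


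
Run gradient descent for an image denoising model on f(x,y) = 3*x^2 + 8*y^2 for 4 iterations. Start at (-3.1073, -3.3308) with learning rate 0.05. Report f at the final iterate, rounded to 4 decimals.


Gradient descent on f(x,y) = 3*x^2 + 8*y^2.
Starting point: (-3.1073, -3.3308), alpha = 0.05
Step 1: grad_x = 2*3*-3.1073 = -18.6438, grad_y = 2*8*-3.3308 = -53.2928
  x_1 = -3.1073 - 0.05*-18.6438 = -2.1751
  y_1 = -3.3308 - 0.05*-53.2928 = -0.6662
Step 2: grad_x = 2*3*-2.1751 = -13.0507, grad_y = 2*8*-0.6662 = -10.6586
  x_2 = -2.1751 - 0.05*-13.0507 = -1.5226
  y_2 = -0.6662 - 0.05*-10.6586 = -0.1332
Step 3: grad_x = 2*3*-1.5226 = -9.1355, grad_y = 2*8*-0.1332 = -2.1317
  x_3 = -1.5226 - 0.05*-9.1355 = -1.0658
  y_3 = -0.1332 - 0.05*-2.1317 = -0.0266
Step 4: grad_x = 2*3*-1.0658 = -6.3948, grad_y = 2*8*-0.0266 = -0.4263
  x_4 = -1.0658 - 0.05*-6.3948 = -0.7461
  y_4 = -0.0266 - 0.05*-0.4263 = -0.0053
f(-0.7461, -0.0053) = 3*(-0.7461)^2 + 8*(-0.0053)^2 = 1.6701


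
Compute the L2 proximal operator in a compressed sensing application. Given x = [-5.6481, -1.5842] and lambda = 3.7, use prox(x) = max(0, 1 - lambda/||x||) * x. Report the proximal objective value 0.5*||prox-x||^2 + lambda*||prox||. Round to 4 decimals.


Step 1: Compute ||x||.
||x|| = 5.8661
Step 2: Compute scaling factor.
scale = max(0, 1 - 3.7/5.8661) = 0.3693
Step 3: prox(x) = [-2.0856, -0.585]
||prox(x)|| = 2.1661
Step 4: Proximal objective.
0.5*||prox-x||^2 = 6.845
lambda*||prox|| = 8.0146
Total = 14.8594


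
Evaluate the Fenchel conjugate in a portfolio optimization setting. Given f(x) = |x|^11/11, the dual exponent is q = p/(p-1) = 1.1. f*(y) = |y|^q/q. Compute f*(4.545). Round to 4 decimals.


The conjugate exponent q satisfies 1/p + 1/q = 1.
p = 11, so q = 11/(11 - 1) = 1.1
|y|^q = 4.545^1.1 = 5.2879
f*(4.545) = 5.2879 / 1.1 = 4.8072


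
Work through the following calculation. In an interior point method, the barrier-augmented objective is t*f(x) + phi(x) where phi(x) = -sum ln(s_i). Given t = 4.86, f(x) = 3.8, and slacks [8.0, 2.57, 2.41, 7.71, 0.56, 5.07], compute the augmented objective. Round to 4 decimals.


Step 1: Compute log-barrier.
ln values: [2.0794, 0.9439, 0.8796, 2.0425, -0.5798, 1.6233]
phi = -(2.0794 + 0.9439 + 0.8796 + 2.0425 - 0.5798 + 1.6233) = -6.989
Step 2: Compute augmented objective.
t*f(x) = 4.86*3.8 = 18.468
Total = 18.468 - 6.989 = 11.479


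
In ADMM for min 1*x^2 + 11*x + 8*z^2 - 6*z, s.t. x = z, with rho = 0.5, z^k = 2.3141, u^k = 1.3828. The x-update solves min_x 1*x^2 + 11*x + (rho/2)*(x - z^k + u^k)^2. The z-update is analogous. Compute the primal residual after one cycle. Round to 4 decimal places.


ADMM iteration with rho = 0.5, z^k = 2.3141, u^k = 1.3828
Step 1: x-update.
Minimize 1*x^2 + 11*x + (0.5/2)*(x - 2.3141 + 1.3828)^2
FOC: (2*1 + 0.5)*x = -11 + 0.5*(2.3141 - 1.3828)
x^{k+1} = -4.2137
Step 2: z-update.
Minimize 8*z^2 - 6*z + (0.5/2)*(-4.2137 - z + 1.3828)^2
FOC: (2*8 + 0.5)*z = 6 + 0.5*(-4.2137 + 1.3828)
z^{k+1} = 0.2779
Step 3: u-update.
u^{k+1} = 1.3828 - 4.2137 - 0.2779 = -3.1088
Step 4: Primal residual = |-4.2137 - 0.2779| = 4.4916


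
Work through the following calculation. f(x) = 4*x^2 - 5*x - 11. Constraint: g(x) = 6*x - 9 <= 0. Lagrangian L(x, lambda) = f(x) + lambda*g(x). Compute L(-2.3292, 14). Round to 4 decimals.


Step 1: Evaluate f(x).
f(-2.3292) = 4*(-2.3292)^2 - 5*(-2.3292) - 11 = 22.3467
Step 2: Evaluate g(x).
g(-2.3292) = 6*-2.3292 - 9 = -22.9752
Step 3: Compute Lagrangian.
L = 22.3467 + 14*-22.9752 = -299.3061


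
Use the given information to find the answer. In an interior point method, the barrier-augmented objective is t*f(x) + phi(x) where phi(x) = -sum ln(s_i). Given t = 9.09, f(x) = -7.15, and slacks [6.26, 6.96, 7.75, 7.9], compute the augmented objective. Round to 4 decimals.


Step 1: Compute log-barrier.
ln values: [1.8342, 1.9402, 2.0477, 2.0669]
phi = -(1.8342 + 1.9402 + 2.0477 + 2.0669) = -7.8889
Step 2: Compute augmented objective.
t*f(x) = 9.09*-7.15 = -64.9935
Total = -64.9935 - 7.8889 = -72.8824


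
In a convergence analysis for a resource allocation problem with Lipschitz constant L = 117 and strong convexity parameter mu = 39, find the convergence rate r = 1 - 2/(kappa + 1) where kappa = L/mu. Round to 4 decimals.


Step 1: Compute the condition number.
kappa = L/mu = 117/39 = 3.0
Step 2: Compute the convergence rate.
r = 1 - 2/(kappa + 1) = 1 - 2*mu/(L + mu) = (L - mu)/(L + mu) = 78/156 = 0.5


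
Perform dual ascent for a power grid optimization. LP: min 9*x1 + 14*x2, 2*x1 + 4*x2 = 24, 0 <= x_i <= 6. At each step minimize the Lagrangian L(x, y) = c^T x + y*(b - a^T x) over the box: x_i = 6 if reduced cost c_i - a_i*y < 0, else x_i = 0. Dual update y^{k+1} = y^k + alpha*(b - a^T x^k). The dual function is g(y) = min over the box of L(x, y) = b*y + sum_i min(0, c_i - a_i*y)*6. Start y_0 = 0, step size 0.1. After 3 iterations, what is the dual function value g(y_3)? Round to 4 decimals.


Dual ascent for LP: min 9*x1 + 14*x2, 2*x1 + 4*x2 = 24, 0 <= x_i <= 6
Step 1: y^k = 0.0, reduced costs: (9.0, 14.0)
  x^k = (0.0, 0.0), subgradient = b - a^T x = 24.0
  y^{k+1} = 0.0 + 0.1*24.0 = 2.4
Step 2: y^k = 2.4, reduced costs: (4.2, 4.4)
  x^k = (0.0, 0.0), subgradient = b - a^T x = 24.0
  y^{k+1} = 2.4 + 0.1*24.0 = 4.8
Step 3: y^k = 4.8, reduced costs: (-0.6, -5.2)
  x^k = (6.0, 6.0), subgradient = b - a^T x = -12.0
  y^{k+1} = 4.8 + 0.1*-12.0 = 3.6
Dual objective at y_3 = 3.6: reduced costs (1.8, -0.4), box minimizer x = (0.0, 6.0)
g(y_3) = b*y + (c1 - a1*y)*x1 + (c2 - a2*y)*x2 = 24*3.6 + 1.8*0.0 + (-0.4)*6.0 = 86.4 + 0.0 - 2.4 = 84.0


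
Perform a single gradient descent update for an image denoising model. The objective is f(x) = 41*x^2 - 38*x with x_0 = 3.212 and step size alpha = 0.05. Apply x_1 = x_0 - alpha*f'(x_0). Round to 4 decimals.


We compute the gradient at x_0 and apply the update.
f'(x) = 82*x - 38
f'(3.212) = 82*3.212 - 38 = 225.384
x_1 = 3.212 - 0.05*225.384 = -8.0572


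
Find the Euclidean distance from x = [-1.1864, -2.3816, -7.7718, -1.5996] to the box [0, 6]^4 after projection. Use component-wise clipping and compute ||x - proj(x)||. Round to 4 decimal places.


Project each component onto [0, 6].
clip(-1.1864) = 0.0, clip(-2.3816) = 0.0, clip(-7.7718) = 0.0, clip(-1.5996) = 0.0
Projection = [0.0, 0.0, 0.0, 0.0]
Squared diffs: [1.4075, 5.672, 60.4009, 2.5587]
Distance = sqrt(70.0391) = 8.3689


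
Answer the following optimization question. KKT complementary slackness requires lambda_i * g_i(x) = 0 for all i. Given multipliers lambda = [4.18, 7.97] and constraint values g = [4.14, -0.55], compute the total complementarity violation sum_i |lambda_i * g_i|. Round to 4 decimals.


KKT complementary slackness check:
lambda_1 * g_1 = 4.18 * 4.14 = 17.3052
lambda_2 * g_2 = 7.97 * -0.55 = -4.3835
Total violation = 17.3052 + 4.3835 = 21.6887


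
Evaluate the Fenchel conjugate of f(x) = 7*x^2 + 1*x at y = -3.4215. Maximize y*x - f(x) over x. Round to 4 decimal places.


f*(y) = sup_x {y*x - a*x^2 - b*x} = sup_x {(y-b)*x - a*x^2}
FOC: (y - b) - 2a*x = 0 => x* = (y - b)/(2a)
x* = (-3.4215 - 1)/(2*7) = -0.3158
f*(-3.4215) = (y-b)^2/(4a) = (-3.4215 - 1)^2/(4*7)
= 19.5497/28 = 0.6982


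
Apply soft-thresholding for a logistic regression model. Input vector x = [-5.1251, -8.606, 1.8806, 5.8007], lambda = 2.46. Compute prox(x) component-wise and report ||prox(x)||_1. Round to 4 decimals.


Soft-thresholding with lambda = 2.46:
prox(-5.1251) = sign(-5.1251)*max(|-5.1251| - 2.46, 0) = -2.6651
prox(-8.606) = sign(-8.606)*max(|-8.606| - 2.46, 0) = -6.146
prox(1.8806) = sign(1.8806)*max(|1.8806| - 2.46, 0) = 0.0
prox(5.8007) = sign(5.8007)*max(|5.8007| - 2.46, 0) = 3.3407
prox(x) = [-2.6651, -6.146, 0.0, 3.3407]
||prox(x)||_1 = 2.6651 + 6.146 + 0.0 + 3.3407 = 12.1518


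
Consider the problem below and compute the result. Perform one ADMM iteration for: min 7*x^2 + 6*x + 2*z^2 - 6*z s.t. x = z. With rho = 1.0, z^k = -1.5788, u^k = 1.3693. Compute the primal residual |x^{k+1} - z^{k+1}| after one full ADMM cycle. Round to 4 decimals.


ADMM iteration with rho = 1.0, z^k = -1.5788, u^k = 1.3693
Step 1: x-update.
Minimize 7*x^2 + 6*x + (1.0/2)*(x + 1.5788 + 1.3693)^2
FOC: (2*7 + 1.0)*x = -6 + 1.0*(-1.5788 - 1.3693)
x^{k+1} = -0.5965
Step 2: z-update.
Minimize 2*z^2 - 6*z + (1.0/2)*(-0.5965 - z + 1.3693)^2
FOC: (2*2 + 1.0)*z = 6 + 1.0*(-0.5965 + 1.3693)
z^{k+1} = 1.3546
Step 3: u-update.
u^{k+1} = 1.3693 - 0.5965 - 1.3546 = -0.5818
Step 4: Primal residual = |-0.5965 - 1.3546| = 1.9511


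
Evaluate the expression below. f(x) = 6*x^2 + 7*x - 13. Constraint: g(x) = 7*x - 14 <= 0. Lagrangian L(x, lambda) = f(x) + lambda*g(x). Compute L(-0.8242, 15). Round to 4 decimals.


Step 1: Evaluate f(x).
f(-0.8242) = 6*(-0.8242)^2 + 7*(-0.8242) - 13 = -14.6936
Step 2: Evaluate g(x).
g(-0.8242) = 7*-0.8242 - 14 = -19.7694
Step 3: Compute Lagrangian.
L = -14.6936 + 15*-19.7694 = -311.2346


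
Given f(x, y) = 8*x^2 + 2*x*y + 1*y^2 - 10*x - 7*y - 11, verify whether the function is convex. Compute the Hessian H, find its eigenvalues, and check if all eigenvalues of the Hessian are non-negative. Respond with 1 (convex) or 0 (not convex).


The Hessian of f(x,y) = 8*x^2 + 2*x*y + 1*y^2 - 10*x - 7*y - 11 is:
H = [[16, 2], [2, 2]]
Trace = 16 + 2 = 18
Determinant = 16*2 - (2)^2 = 28
Discriminant = (18)^2 - 4*28 = 212.0
Eigenvalues: lambda_1 = 1.7199, lambda_2 = 16.2801
The function is convex.

1


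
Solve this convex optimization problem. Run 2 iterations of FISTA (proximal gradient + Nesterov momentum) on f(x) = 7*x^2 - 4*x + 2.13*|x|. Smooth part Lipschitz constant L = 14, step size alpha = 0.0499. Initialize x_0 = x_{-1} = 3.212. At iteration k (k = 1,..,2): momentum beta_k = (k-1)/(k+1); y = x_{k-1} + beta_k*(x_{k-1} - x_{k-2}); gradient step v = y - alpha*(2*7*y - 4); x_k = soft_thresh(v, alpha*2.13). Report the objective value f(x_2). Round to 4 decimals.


FISTA on f(x) = 7*x^2 - 4*x + 2.13*|x|
L = 14, alpha = 0.0499
Iteration 1: beta = 0.0, y = 3.212 + 0.0*(3.212 - 3.212) = 3.212
  grad(y) = 40.968, v = y - alpha*grad = 1.1677
  prox(v) = soft_thresh(1.1677, 0.1063) = 1.0614
Iteration 2: beta = 0.3333, y = 1.0614 + 0.3333*(1.0614 - 3.212) = 0.3445
  grad(y) = 0.8236, v = y - alpha*grad = 0.3034
  prox(v) = soft_thresh(0.3034, 0.1063) = 0.1972
f(x_2) = 7*0.1972^2 - 4*0.1972 + 2.13*|0.1972| = -0.0966


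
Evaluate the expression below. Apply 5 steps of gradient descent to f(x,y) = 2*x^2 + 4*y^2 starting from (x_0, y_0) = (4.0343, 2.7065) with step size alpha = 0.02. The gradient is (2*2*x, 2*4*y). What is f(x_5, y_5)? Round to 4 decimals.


Gradient descent on f(x,y) = 2*x^2 + 4*y^2.
Starting point: (4.0343, 2.7065), alpha = 0.02
Step 1: grad_x = 2*2*4.0343 = 16.1372, grad_y = 2*4*2.7065 = 21.652
  x_1 = 4.0343 - 0.02*16.1372 = 3.7116
  y_1 = 2.7065 - 0.02*21.652 = 2.2735
Step 2: grad_x = 2*2*3.7116 = 14.8462, grad_y = 2*4*2.2735 = 18.1877
  x_2 = 3.7116 - 0.02*14.8462 = 3.4146
  y_2 = 2.2735 - 0.02*18.1877 = 1.9097
Step 3: grad_x = 2*2*3.4146 = 13.6585, grad_y = 2*4*1.9097 = 15.2777
  x_3 = 3.4146 - 0.02*13.6585 = 3.1415
  y_3 = 1.9097 - 0.02*15.2777 = 1.6042
Step 4: grad_x = 2*2*3.1415 = 12.5658, grad_y = 2*4*1.6042 = 12.8332
  x_4 = 3.1415 - 0.02*12.5658 = 2.8901
  y_4 = 1.6042 - 0.02*12.8332 = 1.3475
Step 5: grad_x = 2*2*2.8901 = 11.5606, grad_y = 2*4*1.3475 = 10.7799
  x_5 = 2.8901 - 0.02*11.5606 = 2.6589
  y_5 = 1.3475 - 0.02*10.7799 = 1.1319
f(2.6589, 1.1319) = 2*2.6589^2 + 4*1.1319^2 = 19.2646


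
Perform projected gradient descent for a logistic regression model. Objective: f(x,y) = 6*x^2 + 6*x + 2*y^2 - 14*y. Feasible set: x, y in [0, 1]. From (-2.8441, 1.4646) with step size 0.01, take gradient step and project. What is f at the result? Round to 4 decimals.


Step 1: Compute gradient at (-2.8441, 1.4646).
grad_x = 2*6*-2.8441 + 6 = -28.1292
grad_y = 2*2*1.4646 - 14 = -8.1416
Step 2: Gradient step.
x_raw = -2.8441 - 0.01*-28.1292 = -2.5628
y_raw = 1.4646 - 0.01*-8.1416 = 1.546
Step 3: Project onto [0, 1].
x_proj = clip(-2.5628) = 0.0
y_proj = clip(1.546) = 1.0
Step 4: Evaluate f.
f(0.0, 1.0) = -12.0


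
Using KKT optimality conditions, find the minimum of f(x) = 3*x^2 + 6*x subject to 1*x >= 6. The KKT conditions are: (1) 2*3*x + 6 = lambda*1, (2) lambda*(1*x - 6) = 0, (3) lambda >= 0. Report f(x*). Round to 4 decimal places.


Step 1: Try lambda = 0 (constraint inactive).
x_unc = -6/(2*3) = -1.0
Check: 1*-1.0 = -1.0 < 6 -- violated!
Step 2: Constraint must be active: 1*x = 6
x* = 6/1 = 6.0
lambda = (2*3*6.0 + 6)/1 = 42.0
Step 3: Compute optimal value.
f(x*) = 3*6.0^2 + 6*6.0 = 144.0


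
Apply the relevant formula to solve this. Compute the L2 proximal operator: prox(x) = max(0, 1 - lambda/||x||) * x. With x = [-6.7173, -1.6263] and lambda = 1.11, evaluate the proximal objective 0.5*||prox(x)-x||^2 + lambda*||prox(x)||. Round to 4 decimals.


Step 1: Compute ||x||.
||x|| = 6.9114
Step 2: Compute scaling factor.
scale = max(0, 1 - 1.11/6.9114) = 0.8394
Step 3: prox(x) = [-5.6385, -1.3651]
||prox(x)|| = 5.8014
Step 4: Proximal objective.
0.5*||prox-x||^2 = 0.6161
lambda*||prox|| = 6.4396
Total = 7.0556


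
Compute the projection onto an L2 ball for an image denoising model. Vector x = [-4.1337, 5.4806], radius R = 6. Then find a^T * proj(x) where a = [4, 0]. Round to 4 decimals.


Step 1: Compute ||x|| (intermediates to 6 decimals).
||x|| = sqrt((-4.1337)^2 + 5.4806^2) = 6.864725
Step 2: Project.
Since ||x|| > R, scale = R/||x|| = 6/6.864725 = 0.874034, proj(x) = scale * x
proj(x) = [-3.612994, 4.790231]
Step 3: Dot product.
a^T * proj(x) = 4*(-3.612994) + 0*4.790231 = -14.452


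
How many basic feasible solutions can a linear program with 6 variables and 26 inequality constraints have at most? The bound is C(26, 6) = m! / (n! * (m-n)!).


Each vertex corresponds to some choice of n active constraints out of m, so the number of vertices is at most C(m, n) = m! / (n!(m-n)!).
m = 26, n = 6
Numerator: 26 * 25 * 24 * 23 * 22 * 21
Denominator: 6! = 720
C(26, 6) = 230230


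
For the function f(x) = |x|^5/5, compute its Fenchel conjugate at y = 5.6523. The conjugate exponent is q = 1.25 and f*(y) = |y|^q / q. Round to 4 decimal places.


The conjugate exponent q satisfies 1/p + 1/q = 1.
p = 5, so q = 5/(5 - 1) = 1.25
|y|^q = 5.6523^1.25 = 8.7153
f*(5.6523) = 8.7153 / 1.25 = 6.9722


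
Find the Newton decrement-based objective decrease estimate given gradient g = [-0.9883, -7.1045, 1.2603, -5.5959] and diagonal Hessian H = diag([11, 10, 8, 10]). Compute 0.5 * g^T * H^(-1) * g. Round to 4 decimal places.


Step 1: H is diagonal, so H^(-1) * g = [-0.0898, -0.7105, 0.1575, -0.5596].
Step 2: g^T H^(-1) g = sum_i g_i^2 / H_ii
  = (-0.9883)^2/11 + (-7.1045)^2/10 + (1.2603)^2/8 + (-5.5959)^2/10
  = 0.0888 + 5.0474 + 0.1985 + 3.1314 = 8.4661
Step 3: Objective decrease = 0.5 * g^T H^(-1) g = 4.2331


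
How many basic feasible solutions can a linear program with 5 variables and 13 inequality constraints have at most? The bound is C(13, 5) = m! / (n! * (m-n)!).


Each vertex corresponds to some choice of n active constraints out of m, so the number of vertices is at most C(m, n) = m! / (n!(m-n)!).
m = 13, n = 5
Numerator: 13 * 12 * 11 * 10 * 9
Denominator: 5! = 120
C(13, 5) = 1287


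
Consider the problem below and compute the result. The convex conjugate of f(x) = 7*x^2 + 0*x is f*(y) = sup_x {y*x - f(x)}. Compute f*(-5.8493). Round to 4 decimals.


f*(y) = sup_x {y*x - a*x^2 - b*x} = sup_x {(y-b)*x - a*x^2}
FOC: (y - b) - 2a*x = 0 => x* = (y - b)/(2a)
x* = (-5.8493 - 0)/(2*7) = -0.4178
f*(-5.8493) = (y-b)^2/(4a) = (-5.8493 - 0)^2/(4*7)
= 34.2143/28 = 1.2219


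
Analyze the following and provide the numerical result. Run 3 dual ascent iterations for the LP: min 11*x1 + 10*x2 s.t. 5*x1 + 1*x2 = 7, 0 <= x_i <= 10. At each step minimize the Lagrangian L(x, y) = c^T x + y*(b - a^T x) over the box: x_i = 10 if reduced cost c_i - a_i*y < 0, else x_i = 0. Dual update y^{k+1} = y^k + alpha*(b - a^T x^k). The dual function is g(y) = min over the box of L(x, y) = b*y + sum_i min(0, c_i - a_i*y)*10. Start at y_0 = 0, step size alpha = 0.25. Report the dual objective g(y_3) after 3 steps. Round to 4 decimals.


Dual ascent for LP: min 11*x1 + 10*x2, 5*x1 + 1*x2 = 7, 0 <= x_i <= 10
Step 1: y^k = 0.0, reduced costs: (11.0, 10.0)
  x^k = (0.0, 0.0), subgradient = b - a^T x = 7.0
  y^{k+1} = 0.0 + 0.25*7.0 = 1.75
Step 2: y^k = 1.75, reduced costs: (2.25, 8.25)
  x^k = (0.0, 0.0), subgradient = b - a^T x = 7.0
  y^{k+1} = 1.75 + 0.25*7.0 = 3.5
Step 3: y^k = 3.5, reduced costs: (-6.5, 6.5)
  x^k = (10.0, 0.0), subgradient = b - a^T x = -43.0
  y^{k+1} = 3.5 + 0.25*-43.0 = -7.25
Dual objective at y_3 = -7.25: reduced costs (47.25, 17.25), box minimizer x = (0.0, 0.0)
g(y_3) = b*y + (c1 - a1*y)*x1 + (c2 - a2*y)*x2 = 7*(-7.25) + 47.25*0.0 + 17.25*0.0 = -50.75 + 0.0 + 0.0 = -50.75
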